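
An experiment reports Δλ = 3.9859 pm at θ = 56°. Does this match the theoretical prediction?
No, inconsistent

Calculate the expected shift for θ = 56°:

Δλ_expected = λ_C(1 - cos(56°))
Δλ_expected = 2.4263 × (1 - cos(56°))
Δλ_expected = 2.4263 × 0.4408
Δλ_expected = 1.0695 pm

Given shift: 3.9859 pm
Expected shift: 1.0695 pm
Difference: 2.9164 pm

The values do not match. The given shift corresponds to θ ≈ 130.0°, not 56°.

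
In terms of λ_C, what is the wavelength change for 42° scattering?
0.2569 λ_C

The Compton shift formula is:
Δλ = λ_C(1 - cos θ)

Dividing both sides by λ_C:
Δλ/λ_C = 1 - cos θ

For θ = 42°:
Δλ/λ_C = 1 - cos(42°)
Δλ/λ_C = 1 - 0.7431
Δλ/λ_C = 0.2569

This means the shift is 0.2569 × λ_C = 0.6232 pm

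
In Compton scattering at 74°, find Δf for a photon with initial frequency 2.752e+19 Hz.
3.823e+18 Hz (decrease)

Convert frequency to wavelength (c = 299792458 m/s):
λ₀ = c/f₀ = 299792458/2.752e+19 = 1.0893621e-11 m = 10.8936 pm

Calculate Compton shift:
Δλ = λ_C(1 - cos(74°)) = 1.7575 pm

Final wavelength:
λ' = λ₀ + Δλ = 10.8936 + 1.7575 = 12.6511 pm

Final frequency:
f' = c/λ' = 299792458/1.2651150e-11 = 2.3696855e+19 Hz

Frequency shift (decrease):
Δf = f₀ - f' = 2.752e+19 - 2.3696855e+19 = 3.823e+18 Hz

(Intermediate values are shown rounded; full precision is carried through to the final answer.)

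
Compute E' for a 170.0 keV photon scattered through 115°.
115.3889 keV

First convert energy to wavelength:
λ = hc/E, with hc ≈ 1239.842 keV·pm (i.e. 1239.842 eV·nm)

For E = 170.0 keV = 170000 eV:
λ = 1239.842 keV·pm / 170.0 keV
λ = 7.2932 pm

Calculate the Compton shift:
Δλ = λ_C(1 - cos(115°)) = 2.4263 × 1.4226
Δλ = 3.4517 pm

Final wavelength:
λ' = 7.2932 + 3.4517 = 10.7449 pm

Final energy:
E' = hc/λ' = 1239.842 / 10.7449 = 115.3889 keV

(Intermediate values are shown rounded; full precision is carried through to the final answer.)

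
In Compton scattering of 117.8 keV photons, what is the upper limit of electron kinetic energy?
37.1735 keV

Maximum energy transfer occurs at θ = 180° (backscattering).

Initial photon: E₀ = 117.8 keV → λ₀ = 10.5250 pm

Maximum Compton shift (at 180°):
Δλ_max = 2λ_C = 2 × 2.4263 = 4.8526 pm

Final wavelength:
λ' = 10.5250 + 4.8526 = 15.3776 pm

Minimum photon energy (maximum energy to electron):
E'_min = hc/λ' = 80.6265 keV

Maximum electron kinetic energy:
K_max = E₀ - E'_min = 117.8000 - 80.6265 = 37.1735 keV

(Intermediate values are shown rounded; full precision is carried through to the final answer.)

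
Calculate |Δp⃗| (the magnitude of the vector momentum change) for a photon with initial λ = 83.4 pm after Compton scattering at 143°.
1.4695e-23 kg·m/s

Photon momentum magnitude is p = h/λ.

Initial momentum:
p₀ = h/λ = 6.6261e-34/8.3400e-11 = 7.9449e-24 kg·m/s

After scattering:
λ' = λ + Δλ = 83.4 + 4.3640 = 87.7640 pm
p' = h/λ' = 6.6261e-34/8.7764e-11 = 7.5499e-24 kg·m/s

Momentum is a vector; the scattered photon's direction makes angle θ = 143° with the incident direction. The magnitude of the vector change Δp⃗ = p⃗₀ − p⃗' is found from the law of cosines:
|Δp⃗|² = p₀² + p'² − 2p₀p'cos θ
|Δp⃗|² = (7.9449e-24)² + (7.5499e-24)² − 2·7.9449e-24·7.5499e-24·cos(143°)
|Δp⃗| = 1.4695e-23 kg·m/s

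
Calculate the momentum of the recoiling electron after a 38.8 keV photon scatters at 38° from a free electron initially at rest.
1.3399e-23 kg·m/s

The electron is initially at rest, so by conservation of momentum:
p⃗_e = p⃗₀ − p⃗'  (incident photon momentum minus scattered photon momentum)

Photon momentum magnitudes (p = h/λ = E/c):
λ₀ = hc/E₀ = 31.9547 pm → p₀ = h/λ₀ = 2.0736e-23 kg·m/s
Δλ = λ_C(1 − cos 38°) = 0.5144 pm
λ' = 32.4690 pm → p' = h/λ' = 2.0407e-23 kg·m/s

The scattered photon makes angle θ = 38° with the incident direction, so by the law of cosines:
|p⃗_e|² = p₀² + p'² − 2p₀p'cos θ
|p⃗_e|² = (2.0736e-23)² + (2.0407e-23)² − 2·2.0736e-23·2.0407e-23·cos(38°)
|p⃗_e| = 1.3399e-23 kg·m/s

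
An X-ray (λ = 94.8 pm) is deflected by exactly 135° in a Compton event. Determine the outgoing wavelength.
98.9420 pm

Using the Compton formula: λ' = λ + λ_C(1 − cos θ)

For θ = 135°, cos θ = -√2/2 (exact) ≈ -0.7071, so:
1 − cos 135° = 1 − (-√2/2) ≈ 1.7071

Δλ = λ_C × 1.7071 = 2.4263 × 1.7071 = 4.1420 pm

λ' = 94.8 + 4.1420 = 98.9420 pm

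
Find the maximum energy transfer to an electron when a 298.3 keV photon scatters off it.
160.6771 keV

Maximum energy transfer occurs at θ = 180° (backscattering).

Initial photon: E₀ = 298.3 keV → λ₀ = 4.1564 pm

Maximum Compton shift (at 180°):
Δλ_max = 2λ_C = 2 × 2.4263 = 4.8526 pm

Final wavelength:
λ' = 4.1564 + 4.8526 = 9.0090 pm

Minimum photon energy (maximum energy to electron):
E'_min = hc/λ' = 137.6229 keV

Maximum electron kinetic energy:
K_max = E₀ - E'_min = 298.3000 - 137.6229 = 160.6771 keV

(Intermediate values are shown rounded; full precision is carried through to the final answer.)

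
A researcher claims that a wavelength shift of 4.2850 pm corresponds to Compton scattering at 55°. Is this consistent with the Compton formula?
No, inconsistent

Calculate the expected shift for θ = 55°:

Δλ_expected = λ_C(1 - cos(55°))
Δλ_expected = 2.4263 × (1 - cos(55°))
Δλ_expected = 2.4263 × 0.4264
Δλ_expected = 1.0346 pm

Given shift: 4.2850 pm
Expected shift: 1.0346 pm
Difference: 3.2503 pm

The values do not match. The given shift corresponds to θ ≈ 140.0°, not 55°.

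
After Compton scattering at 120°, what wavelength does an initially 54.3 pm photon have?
57.9395 pm

Using the Compton formula: λ' = λ + λ_C(1 − cos θ)

For θ = 120°, cos θ = -1/2 (exact) = -0.5000, so:
1 − cos 120° = 1 − (-1/2) = 1.5000

Δλ = λ_C × 1.5000 = 2.4263 × 1.5000 = 3.6395 pm

λ' = 54.3 + 3.6395 = 57.9395 pm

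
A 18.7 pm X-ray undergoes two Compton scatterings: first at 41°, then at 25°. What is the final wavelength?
19.5225 pm

Apply Compton shift twice:

First scattering at θ₁ = 41°:
Δλ₁ = λ_C(1 - cos(41°))
Δλ₁ = 2.4263 × 0.2453
Δλ₁ = 0.5952 pm

After first scattering:
λ₁ = 18.7 + 0.5952 = 19.2952 pm

Second scattering at θ₂ = 25°:
Δλ₂ = λ_C(1 - cos(25°))
Δλ₂ = 2.4263 × 0.0937
Δλ₂ = 0.2273 pm

Final wavelength:
λ₂ = 19.2952 + 0.2273 = 19.5225 pm

Total shift: Δλ_total = 0.5952 + 0.2273 = 0.8225 pm

(Intermediate values are shown rounded; full precision is carried through to the final answer.)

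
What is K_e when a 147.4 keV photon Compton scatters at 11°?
0.7771 keV

By energy conservation: K_e = E_initial - E_final

First find the scattered photon energy:
Initial wavelength: λ = hc/E = 8.4114 pm
Compton shift: Δλ = λ_C(1 - cos(11°)) = 0.0446 pm
Final wavelength: λ' = 8.4114 + 0.0446 = 8.4560 pm
Final photon energy: E' = hc/λ' = 146.6229 keV

Electron kinetic energy:
K_e = E - E' = 147.4000 - 146.6229 = 0.7771 keV

(Intermediate values are shown rounded; full precision is carried through to the final answer.)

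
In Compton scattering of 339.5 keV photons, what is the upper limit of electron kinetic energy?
193.7149 keV

Maximum energy transfer occurs at θ = 180° (backscattering).

Initial photon: E₀ = 339.5 keV → λ₀ = 3.6520 pm

Maximum Compton shift (at 180°):
Δλ_max = 2λ_C = 2 × 2.4263 = 4.8526 pm

Final wavelength:
λ' = 3.6520 + 4.8526 = 8.5046 pm

Minimum photon energy (maximum energy to electron):
E'_min = hc/λ' = 145.7851 keV

Maximum electron kinetic energy:
K_max = E₀ - E'_min = 339.5000 - 145.7851 = 193.7149 keV

(Intermediate values are shown rounded; full precision is carried through to the final answer.)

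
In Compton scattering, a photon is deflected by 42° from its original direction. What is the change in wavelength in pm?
0.6232 pm

Using the Compton scattering formula:
Δλ = λ_C(1 - cos θ)

where λ_C = h/(m_e·c) ≈ 2.4263 pm is the Compton wavelength of an electron.

For θ = 42°:
cos(42°) = 0.7431
1 - cos(42°) = 0.2569

Δλ = 2.4263 × 0.2569
Δλ = 0.6232 pm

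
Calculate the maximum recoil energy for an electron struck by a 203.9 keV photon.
90.4990 keV

Maximum energy transfer occurs at θ = 180° (backscattering).

Initial photon: E₀ = 203.9 keV → λ₀ = 6.0806 pm

Maximum Compton shift (at 180°):
Δλ_max = 2λ_C = 2 × 2.4263 = 4.8526 pm

Final wavelength:
λ' = 6.0806 + 4.8526 = 10.9333 pm

Minimum photon energy (maximum energy to electron):
E'_min = hc/λ' = 113.4010 keV

Maximum electron kinetic energy:
K_max = E₀ - E'_min = 203.9000 - 113.4010 = 90.4990 keV

(Intermediate values are shown rounded; full precision is carried through to the final answer.)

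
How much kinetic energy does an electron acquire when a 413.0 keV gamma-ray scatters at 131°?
236.3881 keV

By energy conservation: K_e = E_initial - E_final

First find the scattered photon energy:
Initial wavelength: λ = hc/E = 3.0020 pm
Compton shift: Δλ = λ_C(1 - cos(131°)) = 4.0181 pm
Final wavelength: λ' = 3.0020 + 4.0181 = 7.0202 pm
Final photon energy: E' = hc/λ' = 176.6119 keV

Electron kinetic energy:
K_e = E - E' = 413.0000 - 176.6119 = 236.3881 keV

(Intermediate values are shown rounded; full precision is carried through to the final answer.)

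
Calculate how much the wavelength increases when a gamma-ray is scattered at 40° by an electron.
0.5676 pm

Using the Compton scattering formula:
Δλ = λ_C(1 - cos θ)

where λ_C = h/(m_e·c) ≈ 2.4263 pm is the Compton wavelength of an electron.

For θ = 40°:
cos(40°) = 0.7660
1 - cos(40°) = 0.2340

Δλ = 2.4263 × 0.2340
Δλ = 0.5676 pm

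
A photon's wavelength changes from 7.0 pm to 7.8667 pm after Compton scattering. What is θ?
50.00°

First find the wavelength shift:
Δλ = λ' - λ = 7.8667 - 7.0 = 0.8667 pm

Using Δλ = λ_C(1 - cos θ), with λ_C = h/(m_e·c) ≈ 2.42631024 pm:
cos θ = 1 - Δλ/λ_C
cos θ = 1 - 0.8667/2.42631024
cos θ = 0.642791

θ = arccos(0.642791)
θ = 50.00°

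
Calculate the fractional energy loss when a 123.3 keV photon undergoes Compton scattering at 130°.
0.2839 (or 28.39%)

Calculate initial and final photon energies:

Initial: E₀ = 123.3 keV → λ₀ = 10.0555 pm
Compton shift: Δλ = 3.9859 pm
Final wavelength: λ' = 14.0414 pm
Final energy: E' = 88.2990 keV

Fractional energy loss:
(E₀ - E')/E₀ = (123.3000 - 88.2990)/123.3000
= 35.0010/123.3000
= 0.2839
= 28.39%

(Intermediate values are shown rounded; full precision is carried through to the final answer.)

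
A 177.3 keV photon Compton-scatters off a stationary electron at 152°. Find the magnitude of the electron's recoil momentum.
1.4783e-22 kg·m/s

The electron is initially at rest, so by conservation of momentum:
p⃗_e = p⃗₀ − p⃗'  (incident photon momentum minus scattered photon momentum)

Photon momentum magnitudes (p = h/λ = E/c):
λ₀ = hc/E₀ = 6.9929 pm → p₀ = h/λ₀ = 9.4754e-23 kg·m/s
Δλ = λ_C(1 − cos 152°) = 4.5686 pm
λ' = 11.5615 pm → p' = h/λ' = 5.7311e-23 kg·m/s

The scattered photon makes angle θ = 152° with the incident direction, so by the law of cosines:
|p⃗_e|² = p₀² + p'² − 2p₀p'cos θ
|p⃗_e|² = (9.4754e-23)² + (5.7311e-23)² − 2·9.4754e-23·5.7311e-23·cos(152°)
|p⃗_e| = 1.4783e-22 kg·m/s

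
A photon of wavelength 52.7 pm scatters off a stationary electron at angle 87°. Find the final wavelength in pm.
54.9993 pm

Using the Compton scattering formula:
λ' = λ + Δλ = λ + λ_C(1 - cos θ)

Given:
- Initial wavelength λ = 52.7 pm
- Scattering angle θ = 87°
- Compton wavelength λ_C ≈ 2.4263 pm

Calculate the shift:
Δλ = 2.4263 × (1 - cos(87°))
Δλ = 2.4263 × 0.9477
Δλ = 2.2993 pm

Final wavelength:
λ' = 52.7 + 2.2993 = 54.9993 pm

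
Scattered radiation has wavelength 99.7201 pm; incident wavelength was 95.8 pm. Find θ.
128.00°

First find the wavelength shift:
Δλ = λ' - λ = 99.7201 - 95.8 = 3.9201 pm

Using Δλ = λ_C(1 - cos θ), with λ_C = h/(m_e·c) ≈ 2.42631024 pm:
cos θ = 1 - Δλ/λ_C
cos θ = 1 - 3.9201/2.42631024
cos θ = -0.615663

θ = arccos(-0.615663)
θ = 128.00°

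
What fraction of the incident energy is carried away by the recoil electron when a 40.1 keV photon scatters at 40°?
0.0180 (or 1.80%)

Calculate initial and final photon energies:

Initial: E₀ = 40.1 keV → λ₀ = 30.9188 pm
Compton shift: Δλ = 0.5676 pm
Final wavelength: λ' = 31.4864 pm
Final energy: E' = 39.3771 keV

Fractional energy loss:
(E₀ - E')/E₀ = (40.1000 - 39.3771)/40.1000
= 0.7229/40.1000
= 0.0180
= 1.80%

(Intermediate values are shown rounded; full precision is carried through to the final answer.)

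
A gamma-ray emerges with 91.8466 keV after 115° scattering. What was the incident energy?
123.4000 keV

Convert final energy to wavelength (hc ≈ 1239.842 keV·pm):
λ' = hc/E' = 1239.842 / 91.8466 = 13.4991 pm

Calculate the Compton shift:
Δλ = λ_C(1 - cos(115°))
Δλ = 2.4263 × (1 - cos(115°))
Δλ = 3.4517 pm

Initial wavelength:
λ = λ' - Δλ = 13.4991 - 3.4517 = 10.0473 pm

Initial energy:
E = hc/λ = 1239.842 / 10.0473 = 123.4000 keV

(Intermediate values are shown rounded; full precision is carried through to the final answer.)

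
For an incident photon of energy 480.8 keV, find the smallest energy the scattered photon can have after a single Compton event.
166.8399 keV (at θ = 180°)

The scattered photon has minimum energy when its wavelength is maximum, i.e., when the Compton shift Δλ = λ_C(1 − cos θ) is maximum. This occurs at θ = 180° (backscattering), giving Δλ_max = 2λ_C = 4.8526 pm.

Initial wavelength: λ₀ = hc/E₀ = 2.5787 pm
Maximum final wavelength: λ'_max = λ₀ + 2λ_C = 2.5787 + 4.8526 = 7.4313 pm
Minimum final energy: E'_min = hc/λ'_max = 166.8399 keV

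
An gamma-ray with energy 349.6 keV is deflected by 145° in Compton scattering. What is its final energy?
155.7534 keV

First convert energy to wavelength:
λ = hc/E, with hc ≈ 1239.842 keV·pm (i.e. 1239.842 eV·nm)

For E = 349.6 keV = 349600 eV:
λ = 1239.842 keV·pm / 349.6 keV
λ = 3.5465 pm

Calculate the Compton shift:
Δλ = λ_C(1 - cos(145°)) = 2.4263 × 1.8192
Δλ = 4.4138 pm

Final wavelength:
λ' = 3.5465 + 4.4138 = 7.9603 pm

Final energy:
E' = hc/λ' = 1239.842 / 7.9603 = 155.7534 keV

(Intermediate values are shown rounded; full precision is carried through to the final answer.)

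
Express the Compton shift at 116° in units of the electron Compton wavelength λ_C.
1.4384 λ_C

The Compton shift formula is:
Δλ = λ_C(1 - cos θ)

Dividing both sides by λ_C:
Δλ/λ_C = 1 - cos θ

For θ = 116°:
Δλ/λ_C = 1 - cos(116°)
Δλ/λ_C = 1 - -0.4384
Δλ/λ_C = 1.4384

This means the shift is 1.4384 × λ_C = 3.4899 pm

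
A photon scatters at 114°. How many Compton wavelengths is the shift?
1.4067 λ_C

The Compton shift formula is:
Δλ = λ_C(1 - cos θ)

Dividing both sides by λ_C:
Δλ/λ_C = 1 - cos θ

For θ = 114°:
Δλ/λ_C = 1 - cos(114°)
Δλ/λ_C = 1 - -0.4067
Δλ/λ_C = 1.4067

This means the shift is 1.4067 × λ_C = 3.4132 pm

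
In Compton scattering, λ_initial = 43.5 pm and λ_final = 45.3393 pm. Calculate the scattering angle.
76.00°

First find the wavelength shift:
Δλ = λ' - λ = 45.3393 - 43.5 = 1.8393 pm

Using Δλ = λ_C(1 - cos θ), with λ_C = h/(m_e·c) ≈ 2.42631024 pm:
cos θ = 1 - Δλ/λ_C
cos θ = 1 - 1.8393/2.42631024
cos θ = 0.241935

θ = arccos(0.241935)
θ = 76.00°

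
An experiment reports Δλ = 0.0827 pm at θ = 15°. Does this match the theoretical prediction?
Yes, consistent

Calculate the expected shift for θ = 15°:

Δλ_expected = λ_C(1 - cos(15°))
Δλ_expected = 2.4263 × (1 - cos(15°))
Δλ_expected = 2.4263 × 0.0341
Δλ_expected = 0.0827 pm

Given shift: 0.0827 pm
Expected shift: 0.0827 pm
Difference: 0.0000 pm

The values match. This is consistent with Compton scattering at the stated angle.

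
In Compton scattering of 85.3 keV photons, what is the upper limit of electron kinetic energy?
21.3501 keV

Maximum energy transfer occurs at θ = 180° (backscattering).

Initial photon: E₀ = 85.3 keV → λ₀ = 14.5351 pm

Maximum Compton shift (at 180°):
Δλ_max = 2λ_C = 2 × 2.4263 = 4.8526 pm

Final wavelength:
λ' = 14.5351 + 4.8526 = 19.3877 pm

Minimum photon energy (maximum energy to electron):
E'_min = hc/λ' = 63.9499 keV

Maximum electron kinetic energy:
K_max = E₀ - E'_min = 85.3000 - 63.9499 = 21.3501 keV

(Intermediate values are shown rounded; full precision is carried through to the final answer.)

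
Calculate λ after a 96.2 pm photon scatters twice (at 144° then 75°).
102.3876 pm

Apply Compton shift twice:

First scattering at θ₁ = 144°:
Δλ₁ = λ_C(1 - cos(144°))
Δλ₁ = 2.4263 × 1.8090
Δλ₁ = 4.3892 pm

After first scattering:
λ₁ = 96.2 + 4.3892 = 100.5892 pm

Second scattering at θ₂ = 75°:
Δλ₂ = λ_C(1 - cos(75°))
Δλ₂ = 2.4263 × 0.7412
Δλ₂ = 1.7983 pm

Final wavelength:
λ₂ = 100.5892 + 1.7983 = 102.3876 pm

Total shift: Δλ_total = 4.3892 + 1.7983 = 6.1876 pm

(Intermediate values are shown rounded; full precision is carried through to the final answer.)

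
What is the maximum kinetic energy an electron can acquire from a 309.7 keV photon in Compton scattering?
169.6995 keV

Maximum energy transfer occurs at θ = 180° (backscattering).

Initial photon: E₀ = 309.7 keV → λ₀ = 4.0034 pm

Maximum Compton shift (at 180°):
Δλ_max = 2λ_C = 2 × 2.4263 = 4.8526 pm

Final wavelength:
λ' = 4.0034 + 4.8526 = 8.8560 pm

Minimum photon energy (maximum energy to electron):
E'_min = hc/λ' = 140.0005 keV

Maximum electron kinetic energy:
K_max = E₀ - E'_min = 309.7000 - 140.0005 = 169.6995 keV

(Intermediate values are shown rounded; full precision is carried through to the final answer.)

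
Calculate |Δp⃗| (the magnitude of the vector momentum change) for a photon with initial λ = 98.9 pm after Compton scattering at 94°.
9.6752e-24 kg·m/s

Photon momentum magnitude is p = h/λ.

Initial momentum:
p₀ = h/λ = 6.6261e-34/9.8900e-11 = 6.6998e-24 kg·m/s

After scattering:
λ' = λ + Δλ = 98.9 + 2.5956 = 101.4956 pm
p' = h/λ' = 6.6261e-34/1.0150e-10 = 6.5284e-24 kg·m/s

Momentum is a vector; the scattered photon's direction makes angle θ = 94° with the incident direction. The magnitude of the vector change Δp⃗ = p⃗₀ − p⃗' is found from the law of cosines:
|Δp⃗|² = p₀² + p'² − 2p₀p'cos θ
|Δp⃗|² = (6.6998e-24)² + (6.5284e-24)² − 2·6.6998e-24·6.5284e-24·cos(94°)
|Δp⃗| = 9.6752e-24 kg·m/s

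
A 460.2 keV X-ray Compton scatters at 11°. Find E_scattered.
452.7093 keV

First convert energy to wavelength:
λ = hc/E, with hc ≈ 1239.842 keV·pm (i.e. 1239.842 eV·nm)

For E = 460.2 keV = 460200 eV:
λ = 1239.842 keV·pm / 460.2 keV
λ = 2.6941 pm

Calculate the Compton shift:
Δλ = λ_C(1 - cos(11°)) = 2.4263 × 0.0184
Δλ = 0.0446 pm

Final wavelength:
λ' = 2.6941 + 0.0446 = 2.7387 pm

Final energy:
E' = hc/λ' = 1239.842 / 2.7387 = 452.7093 keV

(Intermediate values are shown rounded; full precision is carried through to the final answer.)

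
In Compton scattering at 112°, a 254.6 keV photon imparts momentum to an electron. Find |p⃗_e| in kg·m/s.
1.8240e-22 kg·m/s

The electron is initially at rest, so by conservation of momentum:
p⃗_e = p⃗₀ − p⃗'  (incident photon momentum minus scattered photon momentum)

Photon momentum magnitudes (p = h/λ = E/c):
λ₀ = hc/E₀ = 4.8698 pm → p₀ = h/λ₀ = 1.3607e-22 kg·m/s
Δλ = λ_C(1 − cos 112°) = 3.3352 pm
λ' = 8.2050 pm → p' = h/λ' = 8.0757e-23 kg·m/s

The scattered photon makes angle θ = 112° with the incident direction, so by the law of cosines:
|p⃗_e|² = p₀² + p'² − 2p₀p'cos θ
|p⃗_e|² = (1.3607e-22)² + (8.0757e-23)² − 2·1.3607e-22·8.0757e-23·cos(112°)
|p⃗_e| = 1.8240e-22 kg·m/s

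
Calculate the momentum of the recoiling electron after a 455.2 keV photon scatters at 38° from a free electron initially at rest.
1.5033e-22 kg·m/s

The electron is initially at rest, so by conservation of momentum:
p⃗_e = p⃗₀ − p⃗'  (incident photon momentum minus scattered photon momentum)

Photon momentum magnitudes (p = h/λ = E/c):
λ₀ = hc/E₀ = 2.7237 pm → p₀ = h/λ₀ = 2.4327e-22 kg·m/s
Δλ = λ_C(1 − cos 38°) = 0.5144 pm
λ' = 3.2381 pm → p' = h/λ' = 2.0463e-22 kg·m/s

The scattered photon makes angle θ = 38° with the incident direction, so by the law of cosines:
|p⃗_e|² = p₀² + p'² − 2p₀p'cos θ
|p⃗_e|² = (2.4327e-22)² + (2.0463e-22)² − 2·2.4327e-22·2.0463e-22·cos(38°)
|p⃗_e| = 1.5033e-22 kg·m/s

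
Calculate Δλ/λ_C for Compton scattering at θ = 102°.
1.2079 λ_C

The Compton shift formula is:
Δλ = λ_C(1 - cos θ)

Dividing both sides by λ_C:
Δλ/λ_C = 1 - cos θ

For θ = 102°:
Δλ/λ_C = 1 - cos(102°)
Δλ/λ_C = 1 - -0.2079
Δλ/λ_C = 1.2079

This means the shift is 1.2079 × λ_C = 2.9308 pm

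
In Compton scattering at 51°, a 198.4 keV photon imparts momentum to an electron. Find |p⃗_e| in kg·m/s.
8.6395e-23 kg·m/s

The electron is initially at rest, so by conservation of momentum:
p⃗_e = p⃗₀ − p⃗'  (incident photon momentum minus scattered photon momentum)

Photon momentum magnitudes (p = h/λ = E/c):
λ₀ = hc/E₀ = 6.2492 pm → p₀ = h/λ₀ = 1.0603e-22 kg·m/s
Δλ = λ_C(1 − cos 51°) = 0.8994 pm
λ' = 7.1486 pm → p' = h/λ' = 9.2691e-23 kg·m/s

The scattered photon makes angle θ = 51° with the incident direction, so by the law of cosines:
|p⃗_e|² = p₀² + p'² − 2p₀p'cos θ
|p⃗_e|² = (1.0603e-22)² + (9.2691e-23)² − 2·1.0603e-22·9.2691e-23·cos(51°)
|p⃗_e| = 8.6395e-23 kg·m/s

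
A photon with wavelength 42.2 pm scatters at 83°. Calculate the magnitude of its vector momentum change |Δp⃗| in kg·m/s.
2.0316e-23 kg·m/s

Photon momentum magnitude is p = h/λ.

Initial momentum:
p₀ = h/λ = 6.6261e-34/4.2200e-11 = 1.5702e-23 kg·m/s

After scattering:
λ' = λ + Δλ = 42.2 + 2.1306 = 44.3306 pm
p' = h/λ' = 6.6261e-34/4.4331e-11 = 1.4947e-23 kg·m/s

Momentum is a vector; the scattered photon's direction makes angle θ = 83° with the incident direction. The magnitude of the vector change Δp⃗ = p⃗₀ − p⃗' is found from the law of cosines:
|Δp⃗|² = p₀² + p'² − 2p₀p'cos θ
|Δp⃗|² = (1.5702e-23)² + (1.4947e-23)² − 2·1.5702e-23·1.4947e-23·cos(83°)
|Δp⃗| = 2.0316e-23 kg·m/s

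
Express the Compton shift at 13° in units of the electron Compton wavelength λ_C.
0.0256 λ_C

The Compton shift formula is:
Δλ = λ_C(1 - cos θ)

Dividing both sides by λ_C:
Δλ/λ_C = 1 - cos θ

For θ = 13°:
Δλ/λ_C = 1 - cos(13°)
Δλ/λ_C = 1 - 0.9744
Δλ/λ_C = 0.0256

This means the shift is 0.0256 × λ_C = 0.0622 pm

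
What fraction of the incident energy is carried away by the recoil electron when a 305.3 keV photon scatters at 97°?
0.4013 (or 40.13%)

Calculate initial and final photon energies:

Initial: E₀ = 305.3 keV → λ₀ = 4.0611 pm
Compton shift: Δλ = 2.7220 pm
Final wavelength: λ' = 6.7831 pm
Final energy: E' = 182.7849 keV

Fractional energy loss:
(E₀ - E')/E₀ = (305.3000 - 182.7849)/305.3000
= 122.5151/305.3000
= 0.4013
= 40.13%

(Intermediate values are shown rounded; full precision is carried through to the final answer.)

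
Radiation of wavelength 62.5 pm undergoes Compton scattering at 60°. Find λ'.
63.7132 pm

Using the Compton formula: λ' = λ + λ_C(1 − cos θ)

For θ = 60°, cos θ = 1/2 (exact) = 0.5000, so:
1 − cos 60° = 1 − (1/2) = 0.5000

Δλ = λ_C × 0.5000 = 2.4263 × 0.5000 = 1.2132 pm

λ' = 62.5 + 1.2132 = 63.7132 pm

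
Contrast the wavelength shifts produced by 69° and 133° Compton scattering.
133° produces the larger shift by a factor of 2.621

Calculate both shifts using Δλ = λ_C(1 - cos θ):

For θ₁ = 69°:
Δλ₁ = 2.4263 × (1 - cos(69°))
Δλ₁ = 2.4263 × 0.6416
Δλ₁ = 1.5568 pm

For θ₂ = 133°:
Δλ₂ = 2.4263 × (1 - cos(133°))
Δλ₂ = 2.4263 × 1.6820
Δλ₂ = 4.0810 pm

The 133° angle produces the larger shift.
Ratio: 4.0810/1.5568 = 2.621

(Intermediate values are shown rounded; full precision is carried through to the final answer.)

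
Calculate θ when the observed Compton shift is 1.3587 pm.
63.90°

From the Compton formula Δλ = λ_C(1 - cos θ), we can solve for θ:

cos θ = 1 - Δλ/λ_C

Given:
- Δλ = 1.3587 pm
- λ_C = h/(m_e·c) ≈ 2.42631024 pm

cos θ = 1 - 1.3587/2.42631024
cos θ = 1 - 0.559986
cos θ = 0.440014

θ = arccos(0.440014)
θ = 63.90°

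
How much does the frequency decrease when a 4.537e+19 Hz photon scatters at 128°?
1.689e+19 Hz (decrease)

Convert frequency to wavelength (c = 299792458 m/s):
λ₀ = c/f₀ = 299792458/4.537e+19 = 6.6077244e-12 m = 6.6077 pm

Calculate Compton shift:
Δλ = λ_C(1 - cos(128°)) = 3.9201 pm

Final wavelength:
λ' = λ₀ + Δλ = 6.6077 + 3.9201 = 10.5278 pm

Final frequency:
f' = c/λ' = 299792458/1.0527820e-11 = 2.8476213e+19 Hz

Frequency shift (decrease):
Δf = f₀ - f' = 4.537e+19 - 2.8476213e+19 = 1.689e+19 Hz

(Intermediate values are shown rounded; full precision is carried through to the final answer.)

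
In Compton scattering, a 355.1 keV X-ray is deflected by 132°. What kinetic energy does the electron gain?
190.6943 keV

By energy conservation: K_e = E_initial - E_final

First find the scattered photon energy:
Initial wavelength: λ = hc/E = 3.4915 pm
Compton shift: Δλ = λ_C(1 - cos(132°)) = 4.0498 pm
Final wavelength: λ' = 3.4915 + 4.0498 = 7.5414 pm
Final photon energy: E' = hc/λ' = 164.4057 keV

Electron kinetic energy:
K_e = E - E' = 355.1000 - 164.4057 = 190.6943 keV

(Intermediate values are shown rounded; full precision is carried through to the final answer.)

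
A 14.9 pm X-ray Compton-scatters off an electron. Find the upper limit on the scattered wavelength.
19.7526 pm (at θ = 180°)

The Compton shift is Δλ = λ_C(1 − cos θ).

Since cos θ ranges from −1 to 1, the factor (1 − cos θ) ranges from 0 to 2; the maximum shift occurs at θ = 180° (backscattering):
Δλ_max = 2λ_C = 2 × 2.4263 pm = 4.8526 pm

Maximum scattered wavelength:
λ'_max = λ₀ + Δλ_max = 14.9 + 4.8526 = 19.7526 pm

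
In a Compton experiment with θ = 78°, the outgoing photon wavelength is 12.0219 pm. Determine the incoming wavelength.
10.1000 pm

From λ' = λ + Δλ, we have λ = λ' - Δλ

First calculate the Compton shift:
Δλ = λ_C(1 - cos θ)
Δλ = 2.4263 × (1 - cos(78°))
Δλ = 2.4263 × 0.7921
Δλ = 1.9219 pm

Initial wavelength:
λ = λ' - Δλ
λ = 12.0219 - 1.9219
λ = 10.1000 pm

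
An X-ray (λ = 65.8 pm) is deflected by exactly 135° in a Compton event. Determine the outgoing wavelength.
69.9420 pm

Using the Compton formula: λ' = λ + λ_C(1 − cos θ)

For θ = 135°, cos θ = -√2/2 (exact) ≈ -0.7071, so:
1 − cos 135° = 1 − (-√2/2) ≈ 1.7071

Δλ = λ_C × 1.7071 = 2.4263 × 1.7071 = 4.1420 pm

λ' = 65.8 + 4.1420 = 69.9420 pm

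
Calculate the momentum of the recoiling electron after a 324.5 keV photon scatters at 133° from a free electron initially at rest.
2.3863e-22 kg·m/s

The electron is initially at rest, so by conservation of momentum:
p⃗_e = p⃗₀ − p⃗'  (incident photon momentum minus scattered photon momentum)

Photon momentum magnitudes (p = h/λ = E/c):
λ₀ = hc/E₀ = 3.8208 pm → p₀ = h/λ₀ = 1.7342e-22 kg·m/s
Δλ = λ_C(1 − cos 133°) = 4.0810 pm
λ' = 7.9018 pm → p' = h/λ' = 8.3855e-23 kg·m/s

The scattered photon makes angle θ = 133° with the incident direction, so by the law of cosines:
|p⃗_e|² = p₀² + p'² − 2p₀p'cos θ
|p⃗_e|² = (1.7342e-22)² + (8.3855e-23)² − 2·1.7342e-22·8.3855e-23·cos(133°)
|p⃗_e| = 2.3863e-22 kg·m/s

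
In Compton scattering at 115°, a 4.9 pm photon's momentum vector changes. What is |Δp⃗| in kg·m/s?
1.8344e-22 kg·m/s

Photon momentum magnitude is p = h/λ.

Initial momentum:
p₀ = h/λ = 6.6261e-34/4.9000e-12 = 1.3523e-22 kg·m/s

After scattering:
λ' = λ + Δλ = 4.9 + 3.4517 = 8.3517 pm
p' = h/λ' = 6.6261e-34/8.3517e-12 = 7.9338e-23 kg·m/s

Momentum is a vector; the scattered photon's direction makes angle θ = 115° with the incident direction. The magnitude of the vector change Δp⃗ = p⃗₀ − p⃗' is found from the law of cosines:
|Δp⃗|² = p₀² + p'² − 2p₀p'cos θ
|Δp⃗|² = (1.3523e-22)² + (7.9338e-23)² − 2·1.3523e-22·7.9338e-23·cos(115°)
|Δp⃗| = 1.8344e-22 kg·m/s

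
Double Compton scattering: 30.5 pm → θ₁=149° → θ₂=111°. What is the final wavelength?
38.3019 pm

Apply Compton shift twice:

First scattering at θ₁ = 149°:
Δλ₁ = λ_C(1 - cos(149°))
Δλ₁ = 2.4263 × 1.8572
Δλ₁ = 4.5061 pm

After first scattering:
λ₁ = 30.5 + 4.5061 = 35.0061 pm

Second scattering at θ₂ = 111°:
Δλ₂ = λ_C(1 - cos(111°))
Δλ₂ = 2.4263 × 1.3584
Δλ₂ = 3.2958 pm

Final wavelength:
λ₂ = 35.0061 + 3.2958 = 38.3019 pm

Total shift: Δλ_total = 4.5061 + 3.2958 = 7.8019 pm

(Intermediate values are shown rounded; full precision is carried through to the final answer.)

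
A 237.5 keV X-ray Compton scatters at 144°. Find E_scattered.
129.0209 keV

First convert energy to wavelength:
λ = hc/E, with hc ≈ 1239.842 keV·pm (i.e. 1239.842 eV·nm)

For E = 237.5 keV = 237500 eV:
λ = 1239.842 keV·pm / 237.5 keV
λ = 5.2204 pm

Calculate the Compton shift:
Δλ = λ_C(1 - cos(144°)) = 2.4263 × 1.8090
Δλ = 4.3892 pm

Final wavelength:
λ' = 5.2204 + 4.3892 = 9.6096 pm

Final energy:
E' = hc/λ' = 1239.842 / 9.6096 = 129.0209 keV

(Intermediate values are shown rounded; full precision is carried through to the final answer.)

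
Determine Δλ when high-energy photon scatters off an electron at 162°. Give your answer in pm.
4.7339 pm

Using the Compton scattering formula:
Δλ = λ_C(1 - cos θ)

where λ_C = h/(m_e·c) ≈ 2.4263 pm is the Compton wavelength of an electron.

For θ = 162°:
cos(162°) = -0.9511
1 - cos(162°) = 1.9511

Δλ = 2.4263 × 1.9511
Δλ = 4.7339 pm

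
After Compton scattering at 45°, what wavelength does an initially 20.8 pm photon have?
21.5106 pm

Using the Compton formula: λ' = λ + λ_C(1 − cos θ)

For θ = 45°, cos θ = √2/2 (exact) ≈ 0.7071, so:
1 − cos 45° = 1 − (√2/2) ≈ 0.2929

Δλ = λ_C × 0.2929 = 2.4263 × 0.2929 = 0.7106 pm

λ' = 20.8 + 0.7106 = 21.5106 pm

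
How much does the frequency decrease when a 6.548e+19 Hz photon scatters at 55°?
1.207e+19 Hz (decrease)

Convert frequency to wavelength (c = 299792458 m/s):
λ₀ = c/f₀ = 299792458/6.548e+19 = 4.5783821e-12 m = 4.5784 pm

Calculate Compton shift:
Δλ = λ_C(1 - cos(55°)) = 1.0346 pm

Final wavelength:
λ' = λ₀ + Δλ = 4.5784 + 1.0346 = 5.6130 pm

Final frequency:
f' = c/λ' = 299792458/5.6130179e-12 = 5.3410209e+19 Hz

Frequency shift (decrease):
Δf = f₀ - f' = 6.548e+19 - 5.3410209e+19 = 1.207e+19 Hz

(Intermediate values are shown rounded; full precision is carried through to the final answer.)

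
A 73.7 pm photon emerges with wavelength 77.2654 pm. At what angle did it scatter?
118.00°

First find the wavelength shift:
Δλ = λ' - λ = 77.2654 - 73.7 = 3.5654 pm

Using Δλ = λ_C(1 - cos θ), with λ_C = h/(m_e·c) ≈ 2.42631024 pm:
cos θ = 1 - Δλ/λ_C
cos θ = 1 - 3.5654/2.42631024
cos θ = -0.469474

θ = arccos(-0.469474)
θ = 118.00°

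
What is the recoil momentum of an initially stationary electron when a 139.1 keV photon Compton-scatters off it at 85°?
9.1105e-23 kg·m/s

The electron is initially at rest, so by conservation of momentum:
p⃗_e = p⃗₀ − p⃗'  (incident photon momentum minus scattered photon momentum)

Photon momentum magnitudes (p = h/λ = E/c):
λ₀ = hc/E₀ = 8.9133 pm → p₀ = h/λ₀ = 7.4339e-23 kg·m/s
Δλ = λ_C(1 − cos 85°) = 2.2148 pm
λ' = 11.1282 pm → p' = h/λ' = 5.9543e-23 kg·m/s

The scattered photon makes angle θ = 85° with the incident direction, so by the law of cosines:
|p⃗_e|² = p₀² + p'² − 2p₀p'cos θ
|p⃗_e|² = (7.4339e-23)² + (5.9543e-23)² − 2·7.4339e-23·5.9543e-23·cos(85°)
|p⃗_e| = 9.1105e-23 kg·m/s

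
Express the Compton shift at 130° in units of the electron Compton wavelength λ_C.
1.6428 λ_C

The Compton shift formula is:
Δλ = λ_C(1 - cos θ)

Dividing both sides by λ_C:
Δλ/λ_C = 1 - cos θ

For θ = 130°:
Δλ/λ_C = 1 - cos(130°)
Δλ/λ_C = 1 - -0.6428
Δλ/λ_C = 1.6428

This means the shift is 1.6428 × λ_C = 3.9859 pm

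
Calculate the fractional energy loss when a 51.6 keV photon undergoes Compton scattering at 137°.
0.1488 (or 14.88%)

Calculate initial and final photon energies:

Initial: E₀ = 51.6 keV → λ₀ = 24.0279 pm
Compton shift: Δλ = 4.2008 pm
Final wavelength: λ' = 28.2287 pm
Final energy: E' = 43.9213 keV

Fractional energy loss:
(E₀ - E')/E₀ = (51.6000 - 43.9213)/51.6000
= 7.6787/51.6000
= 0.1488
= 14.88%

(Intermediate values are shown rounded; full precision is carried through to the final answer.)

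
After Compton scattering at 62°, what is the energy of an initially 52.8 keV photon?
50.0560 keV

First convert energy to wavelength:
λ = hc/E, with hc ≈ 1239.842 keV·pm (i.e. 1239.842 eV·nm)

For E = 52.8 keV = 52800 eV:
λ = 1239.842 keV·pm / 52.8 keV
λ = 23.4819 pm

Calculate the Compton shift:
Δλ = λ_C(1 - cos(62°)) = 2.4263 × 0.5305
Δλ = 1.2872 pm

Final wavelength:
λ' = 23.4819 + 1.2872 = 24.7691 pm

Final energy:
E' = hc/λ' = 1239.842 / 24.7691 = 50.0560 keV

(Intermediate values are shown rounded; full precision is carried through to the final answer.)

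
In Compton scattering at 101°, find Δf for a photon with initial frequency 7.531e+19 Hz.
3.167e+19 Hz (decrease)

Convert frequency to wavelength (c = 299792458 m/s):
λ₀ = c/f₀ = 299792458/7.531e+19 = 3.9807789e-12 m = 3.9808 pm

Calculate Compton shift:
Δλ = λ_C(1 - cos(101°)) = 2.8893 pm

Final wavelength:
λ' = λ₀ + Δλ = 3.9808 + 2.8893 = 6.8701 pm

Final frequency:
f' = c/λ' = 299792458/6.8700509e-12 = 4.3637589e+19 Hz

Frequency shift (decrease):
Δf = f₀ - f' = 7.531e+19 - 4.3637589e+19 = 3.167e+19 Hz

(Intermediate values are shown rounded; full precision is carried through to the final answer.)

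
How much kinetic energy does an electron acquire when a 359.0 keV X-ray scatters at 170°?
209.0679 keV

By energy conservation: K_e = E_initial - E_final

First find the scattered photon energy:
Initial wavelength: λ = hc/E = 3.4536 pm
Compton shift: Δλ = λ_C(1 - cos(170°)) = 4.8158 pm
Final wavelength: λ' = 3.4536 + 4.8158 = 8.2694 pm
Final photon energy: E' = hc/λ' = 149.9321 keV

Electron kinetic energy:
K_e = E - E' = 359.0000 - 149.9321 = 209.0679 keV

(Intermediate values are shown rounded; full precision is carried through to the final answer.)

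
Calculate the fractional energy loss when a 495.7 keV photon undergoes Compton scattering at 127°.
0.6084 (or 60.84%)

Calculate initial and final photon energies:

Initial: E₀ = 495.7 keV → λ₀ = 2.5012 pm
Compton shift: Δλ = 3.8865 pm
Final wavelength: λ' = 6.3877 pm
Final energy: E' = 194.0985 keV

Fractional energy loss:
(E₀ - E')/E₀ = (495.7000 - 194.0985)/495.7000
= 301.6015/495.7000
= 0.6084
= 60.84%

(Intermediate values are shown rounded; full precision is carried through to the final answer.)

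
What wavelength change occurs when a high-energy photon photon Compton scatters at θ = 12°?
0.0530 pm

Using the Compton scattering formula:
Δλ = λ_C(1 - cos θ)

where λ_C = h/(m_e·c) ≈ 2.4263 pm is the Compton wavelength of an electron.

For θ = 12°:
cos(12°) = 0.9781
1 - cos(12°) = 0.0219

Δλ = 2.4263 × 0.0219
Δλ = 0.0530 pm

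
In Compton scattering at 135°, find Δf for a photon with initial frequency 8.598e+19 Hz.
4.668e+19 Hz (decrease)

Convert frequency to wavelength (c = 299792458 m/s):
λ₀ = c/f₀ = 299792458/8.598e+19 = 3.4867697e-12 m = 3.4868 pm

Calculate Compton shift:
Δλ = λ_C(1 - cos(135°)) = 4.1420 pm

Final wavelength:
λ' = λ₀ + Δλ = 3.4868 + 4.1420 = 7.6287 pm

Final frequency:
f' = c/λ' = 299792458/7.6287403e-12 = 3.9297767e+19 Hz

Frequency shift (decrease):
Δf = f₀ - f' = 8.598e+19 - 3.9297767e+19 = 4.668e+19 Hz

(Intermediate values are shown rounded; full precision is carried through to the final answer.)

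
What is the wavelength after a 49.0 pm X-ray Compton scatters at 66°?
50.4394 pm

Using the Compton scattering formula:
λ' = λ + Δλ = λ + λ_C(1 - cos θ)

Given:
- Initial wavelength λ = 49.0 pm
- Scattering angle θ = 66°
- Compton wavelength λ_C ≈ 2.4263 pm

Calculate the shift:
Δλ = 2.4263 × (1 - cos(66°))
Δλ = 2.4263 × 0.5933
Δλ = 1.4394 pm

Final wavelength:
λ' = 49.0 + 1.4394 = 50.4394 pm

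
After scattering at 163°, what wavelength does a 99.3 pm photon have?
104.0466 pm

Using the Compton scattering formula:
λ' = λ + Δλ = λ + λ_C(1 - cos θ)

Given:
- Initial wavelength λ = 99.3 pm
- Scattering angle θ = 163°
- Compton wavelength λ_C ≈ 2.4263 pm

Calculate the shift:
Δλ = 2.4263 × (1 - cos(163°))
Δλ = 2.4263 × 1.9563
Δλ = 4.7466 pm

Final wavelength:
λ' = 99.3 + 4.7466 = 104.0466 pm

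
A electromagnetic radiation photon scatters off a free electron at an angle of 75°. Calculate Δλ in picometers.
1.7983 pm

Using the Compton scattering formula:
Δλ = λ_C(1 - cos θ)

where λ_C = h/(m_e·c) ≈ 2.4263 pm is the Compton wavelength of an electron.

For θ = 75°:
cos(75°) = 0.2588
1 - cos(75°) = 0.7412

Δλ = 2.4263 × 0.7412
Δλ = 1.7983 pm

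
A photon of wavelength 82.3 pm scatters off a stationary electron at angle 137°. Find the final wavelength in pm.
86.5008 pm

Using the Compton scattering formula:
λ' = λ + Δλ = λ + λ_C(1 - cos θ)

Given:
- Initial wavelength λ = 82.3 pm
- Scattering angle θ = 137°
- Compton wavelength λ_C ≈ 2.4263 pm

Calculate the shift:
Δλ = 2.4263 × (1 - cos(137°))
Δλ = 2.4263 × 1.7314
Δλ = 4.2008 pm

Final wavelength:
λ' = 82.3 + 4.2008 = 86.5008 pm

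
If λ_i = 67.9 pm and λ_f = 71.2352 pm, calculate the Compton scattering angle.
112.00°

First find the wavelength shift:
Δλ = λ' - λ = 71.2352 - 67.9 = 3.3352 pm

Using Δλ = λ_C(1 - cos θ), with λ_C = h/(m_e·c) ≈ 2.42631024 pm:
cos θ = 1 - Δλ/λ_C
cos θ = 1 - 3.3352/2.42631024
cos θ = -0.374598

θ = arccos(-0.374598)
θ = 112.00°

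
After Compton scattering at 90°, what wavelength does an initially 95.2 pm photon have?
97.6263 pm

Using the Compton formula: λ' = λ + λ_C(1 − cos θ)

For θ = 90°, cos θ = 0 (exact) = 0.0000, so:
1 − cos 90° = 1 − (0) = 1.0000

Δλ = λ_C × 1.0000 = 2.4263 × 1.0000 = 2.4263 pm

λ' = 95.2 + 2.4263 = 97.6263 pm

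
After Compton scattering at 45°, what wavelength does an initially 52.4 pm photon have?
53.1106 pm

Using the Compton formula: λ' = λ + λ_C(1 − cos θ)

For θ = 45°, cos θ = √2/2 (exact) ≈ 0.7071, so:
1 − cos 45° = 1 − (√2/2) ≈ 0.2929

Δλ = λ_C × 0.2929 = 2.4263 × 0.2929 = 0.7106 pm

λ' = 52.4 + 0.7106 = 53.1106 pm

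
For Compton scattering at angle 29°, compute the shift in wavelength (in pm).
0.3042 pm

Using the Compton scattering formula:
Δλ = λ_C(1 - cos θ)

where λ_C = h/(m_e·c) ≈ 2.4263 pm is the Compton wavelength of an electron.

For θ = 29°:
cos(29°) = 0.8746
1 - cos(29°) = 0.1254

Δλ = 2.4263 × 0.1254
Δλ = 0.3042 pm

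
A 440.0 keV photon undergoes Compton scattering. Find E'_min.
161.6389 keV (at θ = 180°)

The scattered photon has minimum energy when its wavelength is maximum, i.e., when the Compton shift Δλ = λ_C(1 − cos θ) is maximum. This occurs at θ = 180° (backscattering), giving Δλ_max = 2λ_C = 4.8526 pm.

Initial wavelength: λ₀ = hc/E₀ = 2.8178 pm
Maximum final wavelength: λ'_max = λ₀ + 2λ_C = 2.8178 + 4.8526 = 7.6704 pm
Minimum final energy: E'_min = hc/λ'_max = 161.6389 keV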